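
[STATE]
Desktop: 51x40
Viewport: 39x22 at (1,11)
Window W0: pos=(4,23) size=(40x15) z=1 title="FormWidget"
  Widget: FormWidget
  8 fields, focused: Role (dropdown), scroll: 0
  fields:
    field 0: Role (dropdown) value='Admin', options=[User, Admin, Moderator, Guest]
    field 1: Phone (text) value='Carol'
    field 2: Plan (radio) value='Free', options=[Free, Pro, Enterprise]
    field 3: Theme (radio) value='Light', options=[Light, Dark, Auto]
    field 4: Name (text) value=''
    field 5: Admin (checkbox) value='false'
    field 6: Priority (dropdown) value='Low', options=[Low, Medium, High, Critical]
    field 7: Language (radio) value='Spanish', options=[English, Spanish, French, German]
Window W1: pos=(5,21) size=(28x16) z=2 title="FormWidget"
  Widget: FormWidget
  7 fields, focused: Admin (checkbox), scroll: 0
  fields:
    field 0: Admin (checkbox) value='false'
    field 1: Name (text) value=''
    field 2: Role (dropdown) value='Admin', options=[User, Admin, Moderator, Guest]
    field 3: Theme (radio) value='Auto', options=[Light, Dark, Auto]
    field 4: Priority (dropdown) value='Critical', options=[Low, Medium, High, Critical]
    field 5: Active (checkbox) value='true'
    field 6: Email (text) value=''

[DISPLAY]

                                       
                                       
                                       
                                       
                                       
                                       
                                       
                                       
                                       
                                       
    ┏━━━━━━━━━━━━━━━━━━━━━━━━━━┓       
    ┃ FormWidget               ┃       
   ┏┠──────────────────────────┨━━━━━━━
   ┃┃> Admin:      [ ]         ┃       
   ┠┃  Name:       [          ]┃───────
   ┃┃  Role:       [Admin    ▼]┃       
   ┃┃  Theme:      ( ) Light  (┃       
   ┃┃  Priority:   [Critical ▼]┃Pro  ( 
   ┃┃  Active:     [x]         ┃ Dark  
   ┃┃  Email:      [          ]┃       
   ┃┃                          ┃       
   ┃┃                          ┃       


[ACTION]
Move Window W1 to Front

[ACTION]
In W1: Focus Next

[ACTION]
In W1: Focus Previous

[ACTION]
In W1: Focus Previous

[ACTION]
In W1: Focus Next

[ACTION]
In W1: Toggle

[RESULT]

                                       
                                       
                                       
                                       
                                       
                                       
                                       
                                       
                                       
                                       
    ┏━━━━━━━━━━━━━━━━━━━━━━━━━━┓       
    ┃ FormWidget               ┃       
   ┏┠──────────────────────────┨━━━━━━━
   ┃┃> Admin:      [x]         ┃       
   ┠┃  Name:       [          ]┃───────
   ┃┃  Role:       [Admin    ▼]┃       
   ┃┃  Theme:      ( ) Light  (┃       
   ┃┃  Priority:   [Critical ▼]┃Pro  ( 
   ┃┃  Active:     [x]         ┃ Dark  
   ┃┃  Email:      [          ]┃       
   ┃┃                          ┃       
   ┃┃                          ┃       


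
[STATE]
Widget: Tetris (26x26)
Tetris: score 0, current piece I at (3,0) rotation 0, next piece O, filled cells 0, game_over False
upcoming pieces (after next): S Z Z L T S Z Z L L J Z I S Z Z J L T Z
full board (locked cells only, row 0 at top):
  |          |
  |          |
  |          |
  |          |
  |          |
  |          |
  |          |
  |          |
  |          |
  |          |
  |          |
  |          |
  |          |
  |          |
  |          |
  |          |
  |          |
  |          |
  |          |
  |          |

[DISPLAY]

   ████   │Next:          
          │▓▓             
          │▓▓             
          │               
          │               
          │               
          │Score:         
          │0              
          │               
          │               
          │               
          │               
          │               
          │               
          │               
          │               
          │               
          │               
          │               
          │               
          │               
          │               
          │               
          │               
          │               
          │               


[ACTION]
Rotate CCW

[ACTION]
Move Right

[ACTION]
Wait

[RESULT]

          │Next:          
    █     │▓▓             
    █     │▓▓             
    █     │               
    █     │               
          │               
          │Score:         
          │0              
          │               
          │               
          │               
          │               
          │               
          │               
          │               
          │               
          │               
          │               
          │               
          │               
          │               
          │               
          │               
          │               
          │               
          │               


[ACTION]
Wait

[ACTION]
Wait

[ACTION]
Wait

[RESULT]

          │Next:          
          │▓▓             
          │▓▓             
          │               
    █     │               
    █     │               
    █     │Score:         
    █     │0              
          │               
          │               
          │               
          │               
          │               
          │               
          │               
          │               
          │               
          │               
          │               
          │               
          │               
          │               
          │               
          │               
          │               
          │               


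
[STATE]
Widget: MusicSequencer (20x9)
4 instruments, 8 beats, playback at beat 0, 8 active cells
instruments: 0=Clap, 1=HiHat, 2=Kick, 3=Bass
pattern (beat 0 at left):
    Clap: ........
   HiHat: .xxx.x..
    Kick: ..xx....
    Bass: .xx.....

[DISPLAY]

      ▼1234567      
  Clap········      
 HiHat·███·█··      
  Kick··██····      
  Bass·██·····      
                    
                    
                    
                    


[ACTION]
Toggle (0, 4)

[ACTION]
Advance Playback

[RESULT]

      0▼234567      
  Clap····█···      
 HiHat·███·█··      
  Kick··██····      
  Bass·██·····      
                    
                    
                    
                    


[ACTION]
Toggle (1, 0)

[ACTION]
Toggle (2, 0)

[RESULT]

      0▼234567      
  Clap····█···      
 HiHat████·█··      
  Kick█·██····      
  Bass·██·····      
                    
                    
                    
                    


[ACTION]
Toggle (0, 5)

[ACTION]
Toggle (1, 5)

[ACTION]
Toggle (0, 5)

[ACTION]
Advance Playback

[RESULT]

      01▼34567      
  Clap····█···      
 HiHat████····      
  Kick█·██····      
  Bass·██·····      
                    
                    
                    
                    


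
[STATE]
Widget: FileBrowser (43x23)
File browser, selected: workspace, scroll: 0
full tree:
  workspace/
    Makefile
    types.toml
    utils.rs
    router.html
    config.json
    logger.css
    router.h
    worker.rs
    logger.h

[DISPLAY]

> [-] workspace/                           
    Makefile                               
    types.toml                             
    utils.rs                               
    router.html                            
    config.json                            
    logger.css                             
    router.h                               
    worker.rs                              
    logger.h                               
                                           
                                           
                                           
                                           
                                           
                                           
                                           
                                           
                                           
                                           
                                           
                                           
                                           


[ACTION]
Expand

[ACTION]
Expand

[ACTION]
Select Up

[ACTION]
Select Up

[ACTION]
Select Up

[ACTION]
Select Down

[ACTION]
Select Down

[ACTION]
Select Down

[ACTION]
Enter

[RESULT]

  [-] workspace/                           
    Makefile                               
    types.toml                             
  > utils.rs                               
    router.html                            
    config.json                            
    logger.css                             
    router.h                               
    worker.rs                              
    logger.h                               
                                           
                                           
                                           
                                           
                                           
                                           
                                           
                                           
                                           
                                           
                                           
                                           
                                           


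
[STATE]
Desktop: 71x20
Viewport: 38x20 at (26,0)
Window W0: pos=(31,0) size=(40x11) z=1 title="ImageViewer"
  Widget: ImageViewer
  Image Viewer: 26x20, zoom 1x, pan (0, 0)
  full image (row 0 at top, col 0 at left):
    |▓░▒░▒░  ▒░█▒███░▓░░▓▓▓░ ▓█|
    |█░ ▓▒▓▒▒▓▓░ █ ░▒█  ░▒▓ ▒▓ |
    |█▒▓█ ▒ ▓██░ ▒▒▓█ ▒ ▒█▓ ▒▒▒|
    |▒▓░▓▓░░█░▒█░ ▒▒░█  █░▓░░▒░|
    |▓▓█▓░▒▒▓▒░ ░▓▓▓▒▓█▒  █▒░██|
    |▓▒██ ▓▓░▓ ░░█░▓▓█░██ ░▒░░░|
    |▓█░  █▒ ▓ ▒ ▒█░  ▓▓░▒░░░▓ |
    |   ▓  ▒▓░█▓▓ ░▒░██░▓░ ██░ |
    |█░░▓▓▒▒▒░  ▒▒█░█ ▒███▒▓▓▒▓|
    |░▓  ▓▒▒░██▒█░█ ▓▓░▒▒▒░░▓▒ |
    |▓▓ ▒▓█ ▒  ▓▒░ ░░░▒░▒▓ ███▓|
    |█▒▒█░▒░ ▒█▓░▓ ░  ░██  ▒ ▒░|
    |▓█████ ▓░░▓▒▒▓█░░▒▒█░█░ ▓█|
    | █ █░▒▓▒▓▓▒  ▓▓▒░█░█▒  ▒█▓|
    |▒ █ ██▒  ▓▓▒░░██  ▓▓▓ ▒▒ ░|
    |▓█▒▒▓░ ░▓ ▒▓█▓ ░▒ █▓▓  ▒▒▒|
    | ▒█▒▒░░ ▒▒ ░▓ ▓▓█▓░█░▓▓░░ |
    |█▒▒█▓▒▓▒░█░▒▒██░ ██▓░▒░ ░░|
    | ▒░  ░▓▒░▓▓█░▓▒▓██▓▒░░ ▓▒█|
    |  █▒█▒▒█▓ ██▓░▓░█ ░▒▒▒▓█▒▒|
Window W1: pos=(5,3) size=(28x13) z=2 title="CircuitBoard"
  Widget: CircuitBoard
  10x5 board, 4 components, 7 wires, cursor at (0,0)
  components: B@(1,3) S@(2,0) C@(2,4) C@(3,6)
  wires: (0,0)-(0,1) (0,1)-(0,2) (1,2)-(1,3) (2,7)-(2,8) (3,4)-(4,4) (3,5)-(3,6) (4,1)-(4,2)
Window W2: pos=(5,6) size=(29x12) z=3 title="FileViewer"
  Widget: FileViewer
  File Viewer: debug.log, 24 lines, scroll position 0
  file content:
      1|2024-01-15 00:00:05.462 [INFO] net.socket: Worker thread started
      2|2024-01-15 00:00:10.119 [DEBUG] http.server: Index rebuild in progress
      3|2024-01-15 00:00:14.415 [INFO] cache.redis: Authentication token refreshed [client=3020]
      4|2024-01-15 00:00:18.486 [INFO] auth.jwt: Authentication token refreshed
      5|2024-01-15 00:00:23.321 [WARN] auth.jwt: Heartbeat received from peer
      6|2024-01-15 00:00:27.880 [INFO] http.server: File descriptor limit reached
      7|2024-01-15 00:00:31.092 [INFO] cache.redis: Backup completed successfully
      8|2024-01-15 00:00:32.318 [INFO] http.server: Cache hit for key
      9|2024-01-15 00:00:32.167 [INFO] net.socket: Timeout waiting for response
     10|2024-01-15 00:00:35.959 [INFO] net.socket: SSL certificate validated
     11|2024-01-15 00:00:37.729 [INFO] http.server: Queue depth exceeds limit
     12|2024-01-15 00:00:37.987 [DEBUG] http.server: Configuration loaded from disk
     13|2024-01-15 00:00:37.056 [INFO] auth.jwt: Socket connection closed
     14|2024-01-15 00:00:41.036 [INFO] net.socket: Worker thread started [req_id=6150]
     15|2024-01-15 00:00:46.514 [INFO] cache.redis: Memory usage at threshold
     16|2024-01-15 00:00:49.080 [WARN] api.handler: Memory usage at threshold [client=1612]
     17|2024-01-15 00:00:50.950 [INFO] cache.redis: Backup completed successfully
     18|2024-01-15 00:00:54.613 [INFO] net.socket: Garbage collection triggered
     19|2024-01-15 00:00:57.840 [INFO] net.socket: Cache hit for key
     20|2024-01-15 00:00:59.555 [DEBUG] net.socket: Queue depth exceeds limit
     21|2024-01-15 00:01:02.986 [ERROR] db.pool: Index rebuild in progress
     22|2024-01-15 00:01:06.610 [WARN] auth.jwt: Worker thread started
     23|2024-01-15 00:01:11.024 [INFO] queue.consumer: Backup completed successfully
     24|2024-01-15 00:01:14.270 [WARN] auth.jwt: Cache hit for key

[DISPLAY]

     ┏━━━━━━━━━━━━━━━━━━━━━━━━━━━━━━━━
     ┃ ImageViewer                    
     ┠────────────────────────────────
━━━━━━┓░▒░▒░  ▒░█▒███░▓░░▓▓▓░ ▓█      
      ┃░ ▓▒▓▒▒▓▓░ █ ░▒█  ░▒▓ ▒▓       
──────┨▒▓█ ▒ ▓██░ ▒▒▓█ ▒ ▒█▓ ▒▒▒      
━━━━━━━┓░▓▓░░█░▒█░ ▒▒░█  █░▓░░▒░      
       ┃█▓░▒▒▓▒░ ░▓▓▓▒▓█▒  █▒░██      
───────┨██ ▓▓░▓ ░░█░▓▓█░██ ░▒░░░      
462 [I▲┃░  █▒ ▓ ▒ ▒█░  ▓▓░▒░░░▓       
119 [D█┃━━━━━━━━━━━━━━━━━━━━━━━━━━━━━━
415 [I░┃                              
486 [I░┃                              
321 [W░┃                              
880 [I░┃                              
092 [I░┃                              
318 [I▼┃                              
━━━━━━━┛                              
                                      
                                      


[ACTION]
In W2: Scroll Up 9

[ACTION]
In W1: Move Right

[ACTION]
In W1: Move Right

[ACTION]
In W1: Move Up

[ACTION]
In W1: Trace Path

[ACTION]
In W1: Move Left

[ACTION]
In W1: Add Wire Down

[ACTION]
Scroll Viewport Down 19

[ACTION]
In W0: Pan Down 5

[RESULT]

     ┏━━━━━━━━━━━━━━━━━━━━━━━━━━━━━━━━
     ┃ ImageViewer                    
     ┠────────────────────────────────
━━━━━━┓▒██ ▓▓░▓ ░░█░▓▓█░██ ░▒░░░      
      ┃█░  █▒ ▓ ▒ ▒█░  ▓▓░▒░░░▓       
──────┨  ▓  ▒▓░█▓▓ ░▒░██░▓░ ██░       
━━━━━━━┓░▓▓▒▒▒░  ▒▒█░█ ▒███▒▓▓▒▓      
       ┃  ▓▒▒░██▒█░█ ▓▓░▒▒▒░░▓▒       
───────┨ ▒▓█ ▒  ▓▒░ ░░░▒░▒▓ ███▓      
462 [I▲┃▒█░▒░ ▒█▓░▓ ░  ░██  ▒ ▒░      
119 [D█┃━━━━━━━━━━━━━━━━━━━━━━━━━━━━━━
415 [I░┃                              
486 [I░┃                              
321 [W░┃                              
880 [I░┃                              
092 [I░┃                              
318 [I▼┃                              
━━━━━━━┛                              
                                      
                                      


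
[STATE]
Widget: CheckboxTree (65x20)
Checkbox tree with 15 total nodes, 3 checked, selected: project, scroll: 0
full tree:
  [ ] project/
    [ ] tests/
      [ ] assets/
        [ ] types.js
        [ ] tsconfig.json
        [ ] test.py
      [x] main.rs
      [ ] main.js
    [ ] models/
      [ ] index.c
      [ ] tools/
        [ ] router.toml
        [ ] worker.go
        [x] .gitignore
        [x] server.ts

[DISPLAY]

>[-] project/                                                    
   [-] tests/                                                    
     [ ] assets/                                                 
       [ ] types.js                                              
       [ ] tsconfig.json                                         
       [ ] test.py                                               
     [x] main.rs                                                 
     [ ] main.js                                                 
   [-] models/                                                   
     [ ] index.c                                                 
     [-] tools/                                                  
       [ ] router.toml                                           
       [ ] worker.go                                             
       [x] .gitignore                                            
       [x] server.ts                                             
                                                                 
                                                                 
                                                                 
                                                                 
                                                                 


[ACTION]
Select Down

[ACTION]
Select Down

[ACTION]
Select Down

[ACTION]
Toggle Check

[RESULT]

 [-] project/                                                    
   [-] tests/                                                    
     [-] assets/                                                 
>      [x] types.js                                              
       [ ] tsconfig.json                                         
       [ ] test.py                                               
     [x] main.rs                                                 
     [ ] main.js                                                 
   [-] models/                                                   
     [ ] index.c                                                 
     [-] tools/                                                  
       [ ] router.toml                                           
       [ ] worker.go                                             
       [x] .gitignore                                            
       [x] server.ts                                             
                                                                 
                                                                 
                                                                 
                                                                 
                                                                 


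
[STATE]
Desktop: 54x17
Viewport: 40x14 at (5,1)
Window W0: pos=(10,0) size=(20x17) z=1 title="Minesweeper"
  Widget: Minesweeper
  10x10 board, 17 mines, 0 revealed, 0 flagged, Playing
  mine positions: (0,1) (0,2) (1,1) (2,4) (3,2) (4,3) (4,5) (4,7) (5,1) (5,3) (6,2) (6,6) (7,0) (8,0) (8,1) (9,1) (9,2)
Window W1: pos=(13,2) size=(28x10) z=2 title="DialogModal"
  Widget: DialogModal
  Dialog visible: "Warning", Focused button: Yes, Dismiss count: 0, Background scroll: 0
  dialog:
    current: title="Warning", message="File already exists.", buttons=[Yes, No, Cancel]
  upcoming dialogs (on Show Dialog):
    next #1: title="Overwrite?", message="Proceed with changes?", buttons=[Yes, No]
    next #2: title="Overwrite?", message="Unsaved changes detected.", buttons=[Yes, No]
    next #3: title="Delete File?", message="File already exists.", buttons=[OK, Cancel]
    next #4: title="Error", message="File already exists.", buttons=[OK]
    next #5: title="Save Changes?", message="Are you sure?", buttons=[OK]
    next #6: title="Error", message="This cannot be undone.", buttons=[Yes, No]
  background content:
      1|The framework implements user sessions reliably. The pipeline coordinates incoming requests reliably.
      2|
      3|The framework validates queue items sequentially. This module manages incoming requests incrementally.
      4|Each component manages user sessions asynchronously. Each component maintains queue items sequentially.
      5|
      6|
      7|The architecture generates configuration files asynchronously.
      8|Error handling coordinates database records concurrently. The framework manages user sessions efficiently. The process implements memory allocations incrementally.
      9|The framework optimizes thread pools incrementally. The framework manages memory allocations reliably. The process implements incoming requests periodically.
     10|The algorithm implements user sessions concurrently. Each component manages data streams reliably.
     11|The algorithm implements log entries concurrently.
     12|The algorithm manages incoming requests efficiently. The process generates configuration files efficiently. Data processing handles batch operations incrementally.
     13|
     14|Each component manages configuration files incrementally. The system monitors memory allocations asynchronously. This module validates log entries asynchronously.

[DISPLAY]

     ┃ Minesweeper      ┃               
     ┠──┏━━━━━━━━━━━━━━━━━━━━━━━━━━┓    
     ┃■■┃ DialogModal              ┃    
     ┃■■┠──────────────────────────┨    
     ┃■■┃Th┌────────────────────┐ u┃    
     ┃■■┃  │      Warning       │  ┃    
     ┃■■┃Th│File already exists.│qu┃    
     ┃■■┃Ea│[Yes]  No   Cancel  │se┃    
     ┃■■┃  └────────────────────┘  ┃    
     ┃■■┃                          ┃    
     ┃■■┗━━━━━━━━━━━━━━━━━━━━━━━━━━┛    
     ┃■■■■■■■■■■        ┃               
     ┃                  ┃               
     ┃                  ┃               


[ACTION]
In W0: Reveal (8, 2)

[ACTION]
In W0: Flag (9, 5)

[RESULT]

     ┃ Minesweeper      ┃               
     ┠──┏━━━━━━━━━━━━━━━━━━━━━━━━━━┓    
     ┃■■┃ DialogModal              ┃    
     ┃■■┠──────────────────────────┨    
     ┃■■┃Th┌────────────────────┐ u┃    
     ┃■■┃  │      Warning       │  ┃    
     ┃■■┃Th│File already exists.│qu┃    
     ┃■■┃Ea│[Yes]  No   Cancel  │se┃    
     ┃■■┃  └────────────────────┘  ┃    
     ┃■■┃                          ┃    
     ┃■■┗━━━━━━━━━━━━━━━━━━━━━━━━━━┛    
     ┃■■■■■⚑■■■■        ┃               
     ┃                  ┃               
     ┃                  ┃               


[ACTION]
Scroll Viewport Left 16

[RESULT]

          ┃ Minesweeper      ┃          
          ┠──┏━━━━━━━━━━━━━━━━━━━━━━━━━━
          ┃■■┃ DialogModal              
          ┃■■┠──────────────────────────
          ┃■■┃Th┌────────────────────┐ u
          ┃■■┃  │      Warning       │  
          ┃■■┃Th│File already exists.│qu
          ┃■■┃Ea│[Yes]  No   Cancel  │se
          ┃■■┃  └────────────────────┘  
          ┃■■┃                          
          ┃■■┗━━━━━━━━━━━━━━━━━━━━━━━━━━
          ┃■■■■■⚑■■■■        ┃          
          ┃                  ┃          
          ┃                  ┃          


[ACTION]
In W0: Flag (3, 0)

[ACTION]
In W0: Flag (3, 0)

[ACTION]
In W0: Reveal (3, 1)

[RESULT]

          ┃ Minesweeper      ┃          
          ┠──┏━━━━━━━━━━━━━━━━━━━━━━━━━━
          ┃■■┃ DialogModal              
          ┃■■┠──────────────────────────
          ┃■■┃Th┌────────────────────┐ u
          ┃■1┃  │      Warning       │  
          ┃■■┃Th│File already exists.│qu
          ┃■■┃Ea│[Yes]  No   Cancel  │se
          ┃■■┃  └────────────────────┘  
          ┃■■┃                          
          ┃■■┗━━━━━━━━━━━━━━━━━━━━━━━━━━
          ┃■■■■■⚑■■■■        ┃          
          ┃                  ┃          
          ┃                  ┃          


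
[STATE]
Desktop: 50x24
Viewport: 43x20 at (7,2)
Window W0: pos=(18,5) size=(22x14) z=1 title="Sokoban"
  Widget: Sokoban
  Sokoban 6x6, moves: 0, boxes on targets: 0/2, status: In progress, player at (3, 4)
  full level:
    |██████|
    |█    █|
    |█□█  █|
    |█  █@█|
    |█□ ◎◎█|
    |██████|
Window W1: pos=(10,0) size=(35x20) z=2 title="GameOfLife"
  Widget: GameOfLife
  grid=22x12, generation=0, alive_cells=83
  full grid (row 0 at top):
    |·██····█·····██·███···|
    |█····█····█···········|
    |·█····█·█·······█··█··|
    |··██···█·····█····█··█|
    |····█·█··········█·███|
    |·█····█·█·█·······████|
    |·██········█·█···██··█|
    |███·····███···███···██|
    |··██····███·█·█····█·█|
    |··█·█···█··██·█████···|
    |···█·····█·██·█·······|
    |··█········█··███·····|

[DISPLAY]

   ┠─────────────────────────────────┨     
   ┃Gen: 0                           ┃     
   ┃·██····█·····██·███···           ┃     
   ┃█····█····█···········           ┃     
   ┃·█····█·█·······█··█··           ┃     
   ┃··██···█·····█····█··█           ┃     
   ┃····█·█··········█·███           ┃     
   ┃·█····█·█·█·······████           ┃     
   ┃·██········█·█···██··█           ┃     
   ┃███·····███···███···██           ┃     
   ┃··██····███·█·█····█·█           ┃     
   ┃··█·█···█··██·█████···           ┃     
   ┃···█·····█·██·█·······           ┃     
   ┃··█········█··███·····           ┃     
   ┃                                 ┃     
   ┃                                 ┃     
   ┃                                 ┃     
   ┗━━━━━━━━━━━━━━━━━━━━━━━━━━━━━━━━━┛     
                                           
                                           


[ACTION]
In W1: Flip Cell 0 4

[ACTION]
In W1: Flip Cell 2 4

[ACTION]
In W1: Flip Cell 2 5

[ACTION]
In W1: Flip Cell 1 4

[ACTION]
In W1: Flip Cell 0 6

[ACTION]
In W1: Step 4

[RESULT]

   ┠─────────────────────────────────┨     
   ┃Gen: 4                           ┃     
   ┃·██···█·········██····           ┃     
   ┃·███·███·······█··█···           ┃     
   ┃···██···█······██·██··           ┃     
   ┃···██████······██·██··           ┃     
   ┃·██····██······██··██·           ┃     
   ┃·█············█·████··           ┃     
   ┃·█····█·····█···█·█···           ┃     
   ┃····█·█··█··█··█······           ┃     
   ┃·······██····████·█···           ┃     
   ┃··██············█·█···           ┃     
   ┃··██········█···█·█···           ┃     
   ┃············█·········           ┃     
   ┃                                 ┃     
   ┃                                 ┃     
   ┃                                 ┃     
   ┗━━━━━━━━━━━━━━━━━━━━━━━━━━━━━━━━━┛     
                                           
                                           


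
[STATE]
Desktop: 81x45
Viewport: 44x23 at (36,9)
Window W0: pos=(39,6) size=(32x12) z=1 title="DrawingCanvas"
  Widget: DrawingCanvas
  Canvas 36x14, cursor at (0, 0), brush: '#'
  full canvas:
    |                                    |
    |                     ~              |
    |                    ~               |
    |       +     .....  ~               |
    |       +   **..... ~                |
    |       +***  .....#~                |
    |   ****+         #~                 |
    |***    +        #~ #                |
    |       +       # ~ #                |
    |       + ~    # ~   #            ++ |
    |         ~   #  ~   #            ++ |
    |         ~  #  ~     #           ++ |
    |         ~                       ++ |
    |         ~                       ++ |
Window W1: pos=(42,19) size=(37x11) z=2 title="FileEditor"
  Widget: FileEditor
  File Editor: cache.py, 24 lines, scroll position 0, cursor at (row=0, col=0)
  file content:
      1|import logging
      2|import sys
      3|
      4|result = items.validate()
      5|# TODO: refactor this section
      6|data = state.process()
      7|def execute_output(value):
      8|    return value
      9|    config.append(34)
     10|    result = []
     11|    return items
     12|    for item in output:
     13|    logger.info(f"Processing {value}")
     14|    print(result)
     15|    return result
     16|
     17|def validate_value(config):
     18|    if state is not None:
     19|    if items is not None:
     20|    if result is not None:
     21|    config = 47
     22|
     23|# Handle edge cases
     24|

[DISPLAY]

   ┃+                             ┃         
   ┃                     ~        ┃         
   ┃                    ~         ┃         
   ┃       +     .....  ~         ┃         
   ┃       +   **..... ~          ┃         
   ┃       +***  .....#~          ┃         
   ┃   ****+         #~           ┃         
   ┃***    +        #~ #          ┃         
   ┗━━━━━━━━━━━━━━━━━━━━━━━━━━━━━━┛         
                                            
      ┏━━━━━━━━━━━━━━━━━━━━━━━━━━━━━━━━━━━┓ 
      ┃ FileEditor                        ┃ 
      ┠───────────────────────────────────┨ 
      ┃█mport logging                    ▲┃ 
      ┃import sys                        █┃ 
      ┃                                  ░┃ 
      ┃result = items.validate()         ░┃ 
      ┃# TODO: refactor this section     ░┃ 
      ┃data = state.process()            ░┃ 
      ┃def execute_output(value):        ▼┃ 
      ┗━━━━━━━━━━━━━━━━━━━━━━━━━━━━━━━━━━━┛ 
                                            
                                            


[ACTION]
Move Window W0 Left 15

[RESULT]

                   ┃                        
          ~        ┃                        
         ~         ┃                        
  .....  ~         ┃                        
**..... ~          ┃                        
  .....#~          ┃                        
      #~           ┃                        
     #~ #          ┃                        
━━━━━━━━━━━━━━━━━━━┛                        
                                            
      ┏━━━━━━━━━━━━━━━━━━━━━━━━━━━━━━━━━━━┓ 
      ┃ FileEditor                        ┃ 
      ┠───────────────────────────────────┨ 
      ┃█mport logging                    ▲┃ 
      ┃import sys                        █┃ 
      ┃                                  ░┃ 
      ┃result = items.validate()         ░┃ 
      ┃# TODO: refactor this section     ░┃ 
      ┃data = state.process()            ░┃ 
      ┃def execute_output(value):        ▼┃ 
      ┗━━━━━━━━━━━━━━━━━━━━━━━━━━━━━━━━━━━┛ 
                                            
                                            


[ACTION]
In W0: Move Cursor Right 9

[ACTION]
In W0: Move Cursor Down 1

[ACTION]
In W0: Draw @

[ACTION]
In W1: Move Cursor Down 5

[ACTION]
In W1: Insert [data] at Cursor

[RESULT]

                   ┃                        
          ~        ┃                        
         ~         ┃                        
  .....  ~         ┃                        
**..... ~          ┃                        
  .....#~          ┃                        
      #~           ┃                        
     #~ #          ┃                        
━━━━━━━━━━━━━━━━━━━┛                        
                                            
      ┏━━━━━━━━━━━━━━━━━━━━━━━━━━━━━━━━━━━┓ 
      ┃ FileEditor                        ┃ 
      ┠───────────────────────────────────┨ 
      ┃import logging                    ▲┃ 
      ┃import sys                        █┃ 
      ┃                                  ░┃ 
      ┃result = items.validate()         ░┃ 
      ┃# TODO: refactor this section     ░┃ 
      ┃data█ata = state.process()        ░┃ 
      ┃def execute_output(value):        ▼┃ 
      ┗━━━━━━━━━━━━━━━━━━━━━━━━━━━━━━━━━━━┛ 
                                            
                                            


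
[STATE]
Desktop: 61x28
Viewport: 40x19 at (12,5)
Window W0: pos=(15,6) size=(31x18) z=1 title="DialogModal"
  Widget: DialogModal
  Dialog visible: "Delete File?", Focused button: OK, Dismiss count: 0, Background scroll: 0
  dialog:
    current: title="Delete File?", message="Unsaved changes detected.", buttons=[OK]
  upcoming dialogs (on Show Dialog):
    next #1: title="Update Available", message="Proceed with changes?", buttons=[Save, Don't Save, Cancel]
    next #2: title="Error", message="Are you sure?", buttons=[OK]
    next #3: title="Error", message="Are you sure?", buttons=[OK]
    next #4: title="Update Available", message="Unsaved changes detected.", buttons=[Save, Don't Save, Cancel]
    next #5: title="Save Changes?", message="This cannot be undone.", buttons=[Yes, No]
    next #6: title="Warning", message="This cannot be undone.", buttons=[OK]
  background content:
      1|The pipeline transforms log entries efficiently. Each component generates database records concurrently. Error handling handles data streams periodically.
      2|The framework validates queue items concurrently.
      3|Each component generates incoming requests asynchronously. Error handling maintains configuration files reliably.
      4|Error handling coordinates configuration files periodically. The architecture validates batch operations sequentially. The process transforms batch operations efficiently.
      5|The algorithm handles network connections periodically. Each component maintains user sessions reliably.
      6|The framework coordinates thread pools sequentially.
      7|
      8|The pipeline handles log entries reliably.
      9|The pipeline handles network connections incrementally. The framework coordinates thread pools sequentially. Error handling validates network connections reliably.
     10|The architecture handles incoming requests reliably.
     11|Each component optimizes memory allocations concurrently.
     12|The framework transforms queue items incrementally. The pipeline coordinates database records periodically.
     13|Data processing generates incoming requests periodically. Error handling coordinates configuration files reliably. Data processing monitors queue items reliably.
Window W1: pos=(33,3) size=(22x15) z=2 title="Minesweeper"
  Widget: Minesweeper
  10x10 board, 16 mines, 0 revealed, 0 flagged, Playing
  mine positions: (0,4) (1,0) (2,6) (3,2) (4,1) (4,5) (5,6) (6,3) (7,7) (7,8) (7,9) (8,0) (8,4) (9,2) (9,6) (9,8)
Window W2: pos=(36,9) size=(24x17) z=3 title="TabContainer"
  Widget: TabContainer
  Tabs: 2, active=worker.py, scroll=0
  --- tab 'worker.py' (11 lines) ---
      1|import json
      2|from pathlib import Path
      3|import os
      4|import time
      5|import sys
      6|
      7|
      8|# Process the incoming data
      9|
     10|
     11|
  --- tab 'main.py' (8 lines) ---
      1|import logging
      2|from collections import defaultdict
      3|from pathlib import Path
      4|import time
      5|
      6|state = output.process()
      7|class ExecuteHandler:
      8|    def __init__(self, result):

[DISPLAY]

                     ┠──────────────────
   ┏━━━━━━━━━━━━━━━━━┃■■■■■■■■■■        
   ┃ DialogModal     ┃■■■■■■■■■■        
   ┠─────────────────┃■■■■■■■■■■        
   ┃The pipeline tran┃■■┏━━━━━━━━━━━━━━━
   ┃The framework val┃■■┃ TabContainer  
   ┃Each component ge┃■■┠───────────────
   ┃Error handling co┃■■┃[worker.py]│ ma
   ┃Th┌──────────────┃■■┃───────────────
   ┃Th│      Delete F┃■■┃import json    
   ┃  │Unsaved change┃■■┃from pathlib im
   ┃Th│          [OK]┃  ┃import os      
   ┃Th└──────────────┗━━┃import time    
   ┃The architecture han┃import sys     
   ┃Each component optim┃               
   ┃The framework transf┃               
   ┃Data processing gene┃# Process the i
   ┃                    ┃               
   ┗━━━━━━━━━━━━━━━━━━━━┃               


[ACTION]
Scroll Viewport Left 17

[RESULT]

                                 ┠──────
               ┏━━━━━━━━━━━━━━━━━┃■■■■■■
               ┃ DialogModal     ┃■■■■■■
               ┠─────────────────┃■■■■■■
               ┃The pipeline tran┃■■┏━━━
               ┃The framework val┃■■┃ Ta
               ┃Each component ge┃■■┠───
               ┃Error handling co┃■■┃[wo
               ┃Th┌──────────────┃■■┃───
               ┃Th│      Delete F┃■■┃imp
               ┃  │Unsaved change┃■■┃fro
               ┃Th│          [OK]┃  ┃imp
               ┃Th└──────────────┗━━┃imp
               ┃The architecture han┃imp
               ┃Each component optim┃   
               ┃The framework transf┃   
               ┃Data processing gene┃# P
               ┃                    ┃   
               ┗━━━━━━━━━━━━━━━━━━━━┃   


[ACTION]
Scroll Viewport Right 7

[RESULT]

                          ┠─────────────
        ┏━━━━━━━━━━━━━━━━━┃■■■■■■■■■■   
        ┃ DialogModal     ┃■■■■■■■■■■   
        ┠─────────────────┃■■■■■■■■■■   
        ┃The pipeline tran┃■■┏━━━━━━━━━━
        ┃The framework val┃■■┃ TabContai
        ┃Each component ge┃■■┠──────────
        ┃Error handling co┃■■┃[worker.py
        ┃Th┌──────────────┃■■┃──────────
        ┃Th│      Delete F┃■■┃import jso
        ┃  │Unsaved change┃■■┃from pathl
        ┃Th│          [OK]┃  ┃import os 
        ┃Th└──────────────┗━━┃import tim
        ┃The architecture han┃import sys
        ┃Each component optim┃          
        ┃The framework transf┃          
        ┃Data processing gene┃# Process 
        ┃                    ┃          
        ┗━━━━━━━━━━━━━━━━━━━━┃          


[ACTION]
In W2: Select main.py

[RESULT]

                          ┠─────────────
        ┏━━━━━━━━━━━━━━━━━┃■■■■■■■■■■   
        ┃ DialogModal     ┃■■■■■■■■■■   
        ┠─────────────────┃■■■■■■■■■■   
        ┃The pipeline tran┃■■┏━━━━━━━━━━
        ┃The framework val┃■■┃ TabContai
        ┃Each component ge┃■■┠──────────
        ┃Error handling co┃■■┃ worker.py
        ┃Th┌──────────────┃■■┃──────────
        ┃Th│      Delete F┃■■┃import log
        ┃  │Unsaved change┃■■┃from colle
        ┃Th│          [OK]┃  ┃from pathl
        ┃Th└──────────────┗━━┃import tim
        ┃The architecture han┃          
        ┃Each component optim┃state = ou
        ┃The framework transf┃class Exec
        ┃Data processing gene┃    def __
        ┃                    ┃          
        ┗━━━━━━━━━━━━━━━━━━━━┃          


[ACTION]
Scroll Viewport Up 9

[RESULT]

                                        
                                        
                                        
                          ┏━━━━━━━━━━━━━
                          ┃ Minesweeper 
                          ┠─────────────
        ┏━━━━━━━━━━━━━━━━━┃■■■■■■■■■■   
        ┃ DialogModal     ┃■■■■■■■■■■   
        ┠─────────────────┃■■■■■■■■■■   
        ┃The pipeline tran┃■■┏━━━━━━━━━━
        ┃The framework val┃■■┃ TabContai
        ┃Each component ge┃■■┠──────────
        ┃Error handling co┃■■┃ worker.py
        ┃Th┌──────────────┃■■┃──────────
        ┃Th│      Delete F┃■■┃import log
        ┃  │Unsaved change┃■■┃from colle
        ┃Th│          [OK]┃  ┃from pathl
        ┃Th└──────────────┗━━┃import tim
        ┃The architecture han┃          
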